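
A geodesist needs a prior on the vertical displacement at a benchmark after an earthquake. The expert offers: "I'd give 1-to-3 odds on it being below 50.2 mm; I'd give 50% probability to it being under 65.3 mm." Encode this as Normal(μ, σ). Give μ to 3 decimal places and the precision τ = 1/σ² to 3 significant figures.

μ = 65.300, τ = 0.002

For Normal(μ,σ), the p-quantile is μ + z_p·σ. Here z_{0.25} = -0.6745, z_{0.5} = 0.
So 50.2 = μ − 0.6745σ and 65.3 = μ + 0σ.
Subtracting: σ = (65.3 − 50.2)/(0 − (-0.6745)) = 22.387.
Then μ = 50.2 − (-0.6745)·22.387 = 65.300.
Precision τ = 1/σ² = 1/22.39² = 0.002.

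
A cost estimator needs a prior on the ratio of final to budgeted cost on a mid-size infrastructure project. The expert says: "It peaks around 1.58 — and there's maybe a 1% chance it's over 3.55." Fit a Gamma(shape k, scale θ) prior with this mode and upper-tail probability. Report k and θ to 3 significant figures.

k ≈ 8.33, θ ≈ 0.216

Gamma(k,θ) with k>1 has mode (k−1)θ, so θ = 1.58/(k−1).
Need P(X < 3.55) = 0.99 with θ tied to k this way. Start at k = 2, θ = 1.58: P(X<3.55) ≈ 0.657.
Too low — raise k to concentrate. Iterating converges to k ≈ 8.33.
Then θ = 1.58/(8.33−1) ≈ 0.216.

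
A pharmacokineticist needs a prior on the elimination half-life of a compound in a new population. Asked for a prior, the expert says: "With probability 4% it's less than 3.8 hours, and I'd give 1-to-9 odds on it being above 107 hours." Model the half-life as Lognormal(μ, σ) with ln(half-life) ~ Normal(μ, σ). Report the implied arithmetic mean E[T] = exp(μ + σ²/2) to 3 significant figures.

If T ~ Lognormal(μ,σ) then ln T ~ Normal(μ,σ), so the p-quantile of ln T is μ + z_p·σ.
ln(3.8) = 1.335 and ln(107) = 4.673; z_{0.04} = -1.751, z_{0.9} = 1.282.
σ = (4.673 − 1.335)/(1.282 − (-1.751)) = 1.101.
μ = 1.335 − (-1.751)·1.101 = 3.262.
E[T] = exp(μ + σ²/2) = exp(3.262 + 0.6059) = 47.8 hours.

E[T] ≈ 47.8 hours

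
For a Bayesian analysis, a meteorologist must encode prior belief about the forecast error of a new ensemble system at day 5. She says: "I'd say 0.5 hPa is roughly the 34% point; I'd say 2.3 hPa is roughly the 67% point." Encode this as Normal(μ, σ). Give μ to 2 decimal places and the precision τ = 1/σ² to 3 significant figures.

μ = 1.37, τ = 0.224

The p-quantile of Normal(μ,σ) is μ + z_p·σ, with z_{0.34} = -0.4125 and z_{0.67} = 0.4399.
Eliminate σ: μ = (z₂·x₁ − z₁·x₂)/(z₂ − z₁) = (0.4399·0.5 − (-0.4125)·2.3)/0.8524 = 1.37.
Then σ = (x₂ − x₁)/(z₂ − z₁) = (2.3 − 0.5)/0.8524 = 2.11.
Precision τ = 1/σ² = 1/2.112² = 0.224.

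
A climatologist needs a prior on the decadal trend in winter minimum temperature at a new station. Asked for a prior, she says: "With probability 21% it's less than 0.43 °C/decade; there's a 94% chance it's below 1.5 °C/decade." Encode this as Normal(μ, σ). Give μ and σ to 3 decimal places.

μ = 0.795, σ = 0.453

For Normal(μ,σ), the p-quantile is μ + z_p·σ. Here z_{0.21} = -0.8064, z_{0.94} = 1.555.
So 0.43 = μ − 0.8064σ and 1.5 = μ + 1.555σ.
Subtracting: σ = (1.5 − 0.43)/(1.555 − (-0.8064)) = 0.453.
Then μ = 0.43 − (-0.8064)·0.453 = 0.795.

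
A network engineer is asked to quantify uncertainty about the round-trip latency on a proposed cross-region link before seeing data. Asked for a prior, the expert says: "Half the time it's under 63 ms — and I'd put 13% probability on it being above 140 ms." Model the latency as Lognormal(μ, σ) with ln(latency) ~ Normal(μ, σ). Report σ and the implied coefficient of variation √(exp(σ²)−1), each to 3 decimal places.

σ ≈ 0.709, CV ≈ 0.808

If T ~ Lognormal(μ,σ) then ln T ~ Normal(μ,σ), so the p-quantile of ln T is μ + z_p·σ.
ln(63) = 4.143 and ln(140) = 4.942; z_{0.5} = 0, z_{0.87} = 1.126.
σ = (4.942 − 4.143)/(1.126 − (0)) = 0.709.
μ = 4.143 − (0)·0.709 = 4.143.
CV = √(exp(σ²)−1) = √(exp(0.5026)−1) = 0.808.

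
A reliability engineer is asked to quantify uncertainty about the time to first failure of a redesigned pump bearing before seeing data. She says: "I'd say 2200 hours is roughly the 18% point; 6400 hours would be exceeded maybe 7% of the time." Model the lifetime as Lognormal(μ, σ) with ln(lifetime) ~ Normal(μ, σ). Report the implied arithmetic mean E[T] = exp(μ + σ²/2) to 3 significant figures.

If T ~ Lognormal(μ,σ) then ln T ~ Normal(μ,σ), so the p-quantile of ln T is μ + z_p·σ.
ln(2200) = 7.696 and ln(6400) = 8.764; z_{0.18} = -0.9154, z_{0.93} = 1.476.
σ = (8.764 − 7.696)/(1.476 − (-0.9154)) = 0.447.
μ = 7.696 − (-0.9154)·0.447 = 8.105.
E[T] = exp(μ + σ²/2) = exp(8.105 + 0.0997) = 3660 hours.

E[T] ≈ 3660 hours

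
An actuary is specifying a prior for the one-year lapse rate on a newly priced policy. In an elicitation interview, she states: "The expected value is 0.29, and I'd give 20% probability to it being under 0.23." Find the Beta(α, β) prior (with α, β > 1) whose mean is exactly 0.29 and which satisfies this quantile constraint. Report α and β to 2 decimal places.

α ≈ 12.08, β ≈ 29.58

With mean 0.29 fixed, write α = 0.29s, β = 0.71s where s = α+β.
Need P(θ < 0.23) = 0.2 under Beta(0.29s, 0.71s). Normal approximation: (q−m)/√(m(1−m)/s) ≈ z_{0.2} = -0.842, so s ≈ 0.29·0.71·(-0.842)²/(0.23−0.29)² = 40.5.
At s = 40.5: P(θ<0.23) ≈ 0.204. Adjusting to match 0.2 gives s ≈ 41.66.
So α = 0.29·41.66 ≈ 12.08, β = 0.71·41.66 ≈ 29.58.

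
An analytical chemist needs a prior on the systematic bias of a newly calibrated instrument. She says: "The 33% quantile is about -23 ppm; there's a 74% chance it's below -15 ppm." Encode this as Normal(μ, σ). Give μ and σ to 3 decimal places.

μ = -19.751, σ = 7.385

For Normal(μ,σ), the p-quantile is μ + z_p·σ. Here z_{0.33} = -0.4399, z_{0.74} = 0.6433.
So -23 = μ − 0.4399σ and -15 = μ + 0.6433σ.
Subtracting: σ = (-15 − -23)/(0.6433 − (-0.4399)) = 7.385.
Then μ = -23 − (-0.4399)·7.385 = -19.751.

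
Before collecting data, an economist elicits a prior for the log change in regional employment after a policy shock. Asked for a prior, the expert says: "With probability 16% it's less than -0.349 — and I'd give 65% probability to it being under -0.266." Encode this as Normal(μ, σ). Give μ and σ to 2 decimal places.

The p-quantile of Normal(μ,σ) is μ + z_p·σ, with z_{0.16} = -0.9945 and z_{0.65} = 0.3853.
Eliminate σ: μ = (z₂·x₁ − z₁·x₂)/(z₂ − z₁) = (0.3853·-0.349 − (-0.9945)·-0.266)/1.38 = -0.29.
Then σ = (x₂ − x₁)/(z₂ − z₁) = (-0.266 − -0.349)/1.38 = 0.06.

μ = -0.29, σ = 0.06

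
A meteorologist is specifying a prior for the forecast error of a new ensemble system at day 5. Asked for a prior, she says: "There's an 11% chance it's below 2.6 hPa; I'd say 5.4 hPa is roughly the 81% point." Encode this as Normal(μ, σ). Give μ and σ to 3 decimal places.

μ = 4.232, σ = 1.331

The p-quantile of Normal(μ,σ) is μ + z_p·σ, with z_{0.11} = -1.227 and z_{0.81} = 0.8779.
Eliminate σ: μ = (z₂·x₁ − z₁·x₂)/(z₂ − z₁) = (0.8779·2.6 − (-1.227)·5.4)/2.104 = 4.232.
Then σ = (x₂ − x₁)/(z₂ − z₁) = (5.4 − 2.6)/2.104 = 1.331.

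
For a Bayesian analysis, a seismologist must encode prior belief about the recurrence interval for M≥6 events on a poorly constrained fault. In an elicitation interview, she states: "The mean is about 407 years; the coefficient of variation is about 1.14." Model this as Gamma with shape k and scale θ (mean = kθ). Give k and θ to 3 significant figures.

For Gamma(k, scale θ): mean = kθ, variance = kθ², so CV = 1/√k.
CV = 1.14, hence k = 1/CV² = 0.769.
Then θ = mean/k = 407/0.769 = 529.

k ≈ 0.769, θ ≈ 529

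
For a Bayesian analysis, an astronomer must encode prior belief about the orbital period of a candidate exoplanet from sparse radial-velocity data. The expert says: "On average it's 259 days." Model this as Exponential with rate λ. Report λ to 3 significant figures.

Exponential mean = 1/λ, so λ = 1/259.0 = 0.00386.

λ ≈ 0.00386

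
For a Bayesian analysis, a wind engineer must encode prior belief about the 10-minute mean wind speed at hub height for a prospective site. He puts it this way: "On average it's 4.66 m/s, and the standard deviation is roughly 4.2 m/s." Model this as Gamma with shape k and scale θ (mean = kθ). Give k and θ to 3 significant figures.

k ≈ 1.23, θ ≈ 3.79

For Gamma(k, scale θ): mean = kθ, variance = kθ², so CV = 1/√k.
CV = SD/mean = 4.2/4.66 = 0.9013, hence k = 1/CV² = 1.23.
Then θ = mean/k = 4.66/1.23 = 3.79.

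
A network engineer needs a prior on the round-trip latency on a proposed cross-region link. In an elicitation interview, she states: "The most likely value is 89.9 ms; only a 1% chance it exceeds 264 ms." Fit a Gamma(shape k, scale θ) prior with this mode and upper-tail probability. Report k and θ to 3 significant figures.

k ≈ 4.9, θ ≈ 23.1

Gamma(k,θ) with k>1 has mode (k−1)θ, so θ = 89.9/(k−1).
Need P(X < 264) = 0.99 with θ tied to k this way. Start at k = 2, θ = 89.9: P(X<264) ≈ 0.791.
Too low — raise k to concentrate. Iterating converges to k ≈ 4.9.
Then θ = 89.9/(4.9−1) ≈ 23.1.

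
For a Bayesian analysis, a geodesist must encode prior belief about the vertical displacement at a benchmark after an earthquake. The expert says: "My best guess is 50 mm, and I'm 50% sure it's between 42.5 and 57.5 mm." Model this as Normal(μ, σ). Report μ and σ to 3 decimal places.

μ = 50.000, σ = 11.120

A symmetric 50% interval runs μ ± z·σ with z = 0.6745.
Half-width = 7.5, so σ = 7.5/0.6745 = 11.120.
μ is the stated best guess, 50.000.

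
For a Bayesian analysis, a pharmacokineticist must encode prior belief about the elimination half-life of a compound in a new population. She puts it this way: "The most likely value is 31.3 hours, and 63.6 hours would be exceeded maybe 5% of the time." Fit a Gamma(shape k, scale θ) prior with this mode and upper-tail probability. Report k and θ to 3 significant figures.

Gamma(k,θ) with k>1 has mode (k−1)θ, so θ = 31.3/(k−1).
Need P(X < 63.6) = 0.95 with θ tied to k this way. Start at k = 2, θ = 31.3: P(X<63.6) ≈ 0.603.
Too low — raise k to concentrate. Iterating converges to k ≈ 6.51.
Then θ = 31.3/(6.51−1) ≈ 5.68.

k ≈ 6.51, θ ≈ 5.68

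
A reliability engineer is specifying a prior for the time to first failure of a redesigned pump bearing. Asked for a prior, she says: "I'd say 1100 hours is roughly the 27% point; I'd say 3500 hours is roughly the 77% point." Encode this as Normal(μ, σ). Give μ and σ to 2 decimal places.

The p-quantile of Normal(μ,σ) is μ + z_p·σ, with z_{0.27} = -0.6128 and z_{0.77} = 0.7388.
Eliminate σ: μ = (z₂·x₁ − z₁·x₂)/(z₂ − z₁) = (0.7388·1100 − (-0.6128)·3500)/1.352 = 2188.11.
Then σ = (x₂ − x₁)/(z₂ − z₁) = (3500 − 1100)/1.352 = 1775.59.

μ = 2188.11, σ = 1775.59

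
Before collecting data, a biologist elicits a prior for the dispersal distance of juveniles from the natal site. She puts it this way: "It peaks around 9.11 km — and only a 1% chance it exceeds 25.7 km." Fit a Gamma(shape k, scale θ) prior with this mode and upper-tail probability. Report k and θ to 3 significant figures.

Gamma(k,θ) with k>1 has mode (k−1)θ, so θ = 9.11/(k−1).
Need P(X < 25.7) = 0.99 with θ tied to k this way. Start at k = 2, θ = 9.11: P(X<25.7) ≈ 0.772.
Too low — raise k to concentrate. Iterating converges to k ≈ 5.25.
Then θ = 9.11/(5.25−1) ≈ 2.15.

k ≈ 5.25, θ ≈ 2.15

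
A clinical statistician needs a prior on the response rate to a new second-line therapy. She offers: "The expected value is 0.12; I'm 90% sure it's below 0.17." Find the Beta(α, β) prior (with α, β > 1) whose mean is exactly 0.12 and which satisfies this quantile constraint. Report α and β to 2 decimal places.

α ≈ 8.88, β ≈ 65.14

With mean 0.12 fixed, write α = 0.12s, β = 0.88s where s = α+β.
Need P(θ < 0.17) = 0.9 under Beta(0.12s, 0.88s). Normal approximation: (q−m)/√(m(1−m)/s) ≈ z_{0.9} = 1.28, so s ≈ 0.12·0.88·(1.28)²/(0.17−0.12)² = 69.4.
At s = 69.4: P(θ<0.17) ≈ 0.894. Adjusting to match 0.9 gives s ≈ 74.03.
So α = 0.12·74.03 ≈ 8.88, β = 0.88·74.03 ≈ 65.14.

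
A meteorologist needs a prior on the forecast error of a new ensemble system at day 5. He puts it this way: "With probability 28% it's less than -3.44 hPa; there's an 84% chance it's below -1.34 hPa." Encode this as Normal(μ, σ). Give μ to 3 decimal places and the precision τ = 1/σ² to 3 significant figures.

The p-quantile of Normal(μ,σ) is μ + z_p·σ, with z_{0.28} = -0.5828 and z_{0.84} = 0.9945.
Eliminate σ: μ = (z₂·x₁ − z₁·x₂)/(z₂ − z₁) = (0.9945·-3.44 − (-0.5828)·-1.34)/1.577 = -2.664.
Then σ = (x₂ − x₁)/(z₂ − z₁) = (-1.34 − -3.44)/1.577 = 1.331.
Precision τ = 1/σ² = 1/1.331² = 0.564.

μ = -2.664, τ = 0.564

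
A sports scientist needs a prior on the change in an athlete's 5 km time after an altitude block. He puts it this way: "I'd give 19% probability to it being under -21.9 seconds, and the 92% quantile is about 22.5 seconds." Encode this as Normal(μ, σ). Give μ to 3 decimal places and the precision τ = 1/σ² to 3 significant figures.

The p-quantile of Normal(μ,σ) is μ + z_p·σ, with z_{0.19} = -0.8779 and z_{0.92} = 1.405.
Eliminate σ: μ = (z₂·x₁ − z₁·x₂)/(z₂ − z₁) = (1.405·-21.9 − (-0.8779)·22.5)/2.283 = -4.826.
Then σ = (x₂ − x₁)/(z₂ − z₁) = (22.5 − -21.9)/2.283 = 19.448.
Precision τ = 1/σ² = 1/19.45² = 0.00264.

μ = -4.826, τ = 0.00264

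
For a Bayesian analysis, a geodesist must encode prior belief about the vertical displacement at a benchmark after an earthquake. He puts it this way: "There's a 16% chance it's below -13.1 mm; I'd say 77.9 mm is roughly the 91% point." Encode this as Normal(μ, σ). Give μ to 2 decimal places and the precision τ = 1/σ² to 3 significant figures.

For Normal(μ,σ), the p-quantile is μ + z_p·σ. Here z_{0.16} = -0.9945, z_{0.91} = 1.341.
So -13.1 = μ − 0.9945σ and 77.9 = μ + 1.341σ.
Subtracting: σ = (77.9 − -13.1)/(1.341 − (-0.9945)) = 38.97.
Then μ = -13.1 − (-0.9945)·38.97 = 25.65.
Precision τ = 1/σ² = 1/38.97² = 0.000659.

μ = 25.65, τ = 0.000659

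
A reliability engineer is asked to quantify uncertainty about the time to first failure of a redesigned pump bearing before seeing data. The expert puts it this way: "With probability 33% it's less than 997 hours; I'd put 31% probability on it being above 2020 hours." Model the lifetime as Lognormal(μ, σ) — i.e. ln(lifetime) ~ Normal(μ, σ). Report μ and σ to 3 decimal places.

If T ~ Lognormal(μ,σ) then ln T ~ Normal(μ,σ), so the p-quantile of ln T is μ + z_p·σ.
ln(997) = 6.905 and ln(2020) = 7.611; z_{0.33} = -0.4399, z_{0.69} = 0.4959.
σ = (7.611 − 6.905)/(0.4959 − (-0.4399)) = 0.755.
μ = 6.905 − (-0.4399)·0.755 = 7.237.

μ ≈ 7.237, σ ≈ 0.755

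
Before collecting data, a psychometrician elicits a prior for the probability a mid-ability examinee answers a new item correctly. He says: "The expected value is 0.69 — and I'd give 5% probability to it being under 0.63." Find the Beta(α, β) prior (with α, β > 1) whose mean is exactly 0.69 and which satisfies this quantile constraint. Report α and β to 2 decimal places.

α ≈ 115.18, β ≈ 51.75

With mean 0.69 fixed, write α = 0.69s, β = 0.31s where s = α+β.
Need P(θ < 0.63) = 0.05 under Beta(0.69s, 0.31s). Normal approximation: (q−m)/√(m(1−m)/s) ≈ z_{0.05} = -1.64, so s ≈ 0.69·0.31·(-1.64)²/(0.63−0.69)² = 160.8.
At s = 160.8: P(θ<0.63) ≈ 0.053. Adjusting to match 0.05 gives s ≈ 166.92.
So α = 0.69·166.92 ≈ 115.18, β = 0.31·166.92 ≈ 51.75.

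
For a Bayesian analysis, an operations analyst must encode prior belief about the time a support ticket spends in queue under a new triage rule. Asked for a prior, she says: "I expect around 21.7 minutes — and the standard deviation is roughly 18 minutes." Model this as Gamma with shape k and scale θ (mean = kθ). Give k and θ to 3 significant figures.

For Gamma(k, scale θ): mean = kθ, variance = kθ², so CV = 1/√k.
CV = SD/mean = 18/21.7 = 0.8295, hence k = 1/CV² = 1.45.
Then θ = mean/k = 21.7/1.45 = 14.9.

k ≈ 1.45, θ ≈ 14.9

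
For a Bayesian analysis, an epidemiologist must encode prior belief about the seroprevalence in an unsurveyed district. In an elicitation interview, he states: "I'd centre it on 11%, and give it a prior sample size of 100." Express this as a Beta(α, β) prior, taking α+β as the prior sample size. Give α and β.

Under the effective-sample-size interpretation, Beta(α, β) has prior mean α/(α+β) and prior sample size α+β.
So α+β = 100 and α/(α+β) = 0.11, giving α = 0.11·100 = 11 and β = 100 − 11 = 89.

α = 11, β = 89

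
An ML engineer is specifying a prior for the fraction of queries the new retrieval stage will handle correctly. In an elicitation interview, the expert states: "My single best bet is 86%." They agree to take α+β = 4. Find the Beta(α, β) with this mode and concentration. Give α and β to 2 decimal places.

For α,β > 1 the Beta mode is (α−1)/(α+β−2). With α+β = 4, the mode is (α−1)/2.
Set (α−1)/2 = 0.86 → α = 1 + 0.86·2 = 2.72.
β = 4 − α = 1.28.

α = 2.72, β = 1.28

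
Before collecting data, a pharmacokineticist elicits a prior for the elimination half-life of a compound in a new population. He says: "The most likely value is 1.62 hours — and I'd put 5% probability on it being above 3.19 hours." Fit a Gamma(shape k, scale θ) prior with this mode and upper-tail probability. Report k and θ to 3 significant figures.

k ≈ 7.04, θ ≈ 0.268

Gamma(k,θ) with k>1 has mode (k−1)θ, so θ = 1.62/(k−1).
Need P(X < 3.19) = 0.95 with θ tied to k this way. Start at k = 2, θ = 1.62: P(X<3.19) ≈ 0.586.
Too low — raise k to concentrate. Iterating converges to k ≈ 7.04.
Then θ = 1.62/(7.04−1) ≈ 0.268.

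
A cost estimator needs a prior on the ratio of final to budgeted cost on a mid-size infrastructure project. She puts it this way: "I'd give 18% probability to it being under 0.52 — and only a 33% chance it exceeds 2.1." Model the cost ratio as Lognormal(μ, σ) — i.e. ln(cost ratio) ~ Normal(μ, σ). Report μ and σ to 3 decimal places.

μ ≈ 0.289, σ ≈ 1.030

If T ~ Lognormal(μ,σ) then ln T ~ Normal(μ,σ), so the p-quantile of ln T is μ + z_p·σ.
ln(0.52) = -0.6539 and ln(2.1) = 0.7419; z_{0.18} = -0.9154, z_{0.67} = 0.4399.
σ = (0.7419 − -0.6539)/(0.4399 − (-0.9154)) = 1.030.
μ = -0.6539 − (-0.9154)·1.030 = 0.289.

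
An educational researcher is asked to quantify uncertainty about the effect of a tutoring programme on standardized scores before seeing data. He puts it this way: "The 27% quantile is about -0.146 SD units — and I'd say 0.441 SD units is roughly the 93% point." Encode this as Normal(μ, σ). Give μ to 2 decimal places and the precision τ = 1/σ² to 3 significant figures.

μ = 0.03, τ = 12.7

For Normal(μ,σ), the p-quantile is μ + z_p·σ. Here z_{0.27} = -0.6128, z_{0.93} = 1.476.
So -0.146 = μ − 0.6128σ and 0.441 = μ + 1.476σ.
Subtracting: σ = (0.441 − -0.146)/(1.476 − (-0.6128)) = 0.28.
Then μ = -0.146 − (-0.6128)·0.28 = 0.03.
Precision τ = 1/σ² = 1/0.281² = 12.7.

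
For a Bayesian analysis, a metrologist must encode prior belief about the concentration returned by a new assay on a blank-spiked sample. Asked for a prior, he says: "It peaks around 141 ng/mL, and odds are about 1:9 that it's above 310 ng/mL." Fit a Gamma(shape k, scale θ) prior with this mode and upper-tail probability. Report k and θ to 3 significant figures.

k ≈ 4.1, θ ≈ 45.5

Gamma(k,θ) with k>1 has mode (k−1)θ, so θ = 141/(k−1).
Need P(X < 310) = 0.9 with θ tied to k this way. Start at k = 2, θ = 141: P(X<310) ≈ 0.645.
Too low — raise k to concentrate. Iterating converges to k ≈ 4.1.
Then θ = 141/(4.1−1) ≈ 45.5.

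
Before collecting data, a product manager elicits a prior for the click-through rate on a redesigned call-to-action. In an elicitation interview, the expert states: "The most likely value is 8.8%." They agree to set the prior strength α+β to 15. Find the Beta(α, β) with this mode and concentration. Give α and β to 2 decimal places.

For α,β > 1 the Beta mode is (α−1)/(α+β−2). With α+β = 15, the mode is (α−1)/13.
Set (α−1)/13 = 0.088 → α = 1 + 0.088·13 = 2.14.
β = 15 − α = 12.86.

α = 2.14, β = 12.86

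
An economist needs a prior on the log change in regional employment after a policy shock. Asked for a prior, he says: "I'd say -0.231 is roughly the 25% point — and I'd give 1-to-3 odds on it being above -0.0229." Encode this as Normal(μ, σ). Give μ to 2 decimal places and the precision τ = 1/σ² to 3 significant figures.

For Normal(μ,σ), the p-quantile is μ + z_p·σ. Here z_{0.25} = -0.6745, z_{0.75} = 0.6745.
So -0.231 = μ − 0.6745σ and -0.0229 = μ + 0.6745σ.
Subtracting: σ = (-0.0229 − -0.231)/(0.6745 − (-0.6745)) = 0.15.
Then μ = -0.231 − (-0.6745)·0.15 = -0.13.
Precision τ = 1/σ² = 1/0.1543² = 42.

μ = -0.13, τ = 42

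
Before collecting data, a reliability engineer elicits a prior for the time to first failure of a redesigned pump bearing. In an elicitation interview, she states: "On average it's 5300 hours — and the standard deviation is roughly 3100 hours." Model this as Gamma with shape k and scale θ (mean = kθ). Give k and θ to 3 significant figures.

k ≈ 2.92, θ ≈ 1810

For Gamma(k, scale θ): mean = kθ, variance = kθ², so CV = 1/√k.
CV = SD/mean = 3100/5300 = 0.5849, hence k = 1/CV² = 2.92.
Then θ = mean/k = 5300/2.92 = 1810.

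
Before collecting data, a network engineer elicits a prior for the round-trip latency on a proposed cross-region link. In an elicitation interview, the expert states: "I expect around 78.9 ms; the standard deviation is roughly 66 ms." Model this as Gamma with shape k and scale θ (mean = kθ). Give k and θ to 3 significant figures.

For Gamma(k, scale θ): mean = kθ, variance = kθ², so CV = 1/√k.
CV = SD/mean = 66/78.9 = 0.8365, hence k = 1/CV² = 1.43.
Then θ = mean/k = 78.9/1.43 = 55.2.

k ≈ 1.43, θ ≈ 55.2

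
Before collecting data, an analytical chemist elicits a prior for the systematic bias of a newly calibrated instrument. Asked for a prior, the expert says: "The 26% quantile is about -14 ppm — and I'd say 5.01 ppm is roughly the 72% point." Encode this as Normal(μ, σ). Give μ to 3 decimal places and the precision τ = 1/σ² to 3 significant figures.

For Normal(μ,σ), the p-quantile is μ + z_p·σ. Here z_{0.26} = -0.6433, z_{0.72} = 0.5828.
So -14 = μ − 0.6433σ and 5.01 = μ + 0.5828σ.
Subtracting: σ = (5.01 − -14)/(0.5828 − (-0.6433)) = 15.503.
Then μ = -14 − (-0.6433)·15.503 = -4.026.
Precision τ = 1/σ² = 1/15.5² = 0.00416.

μ = -4.026, τ = 0.00416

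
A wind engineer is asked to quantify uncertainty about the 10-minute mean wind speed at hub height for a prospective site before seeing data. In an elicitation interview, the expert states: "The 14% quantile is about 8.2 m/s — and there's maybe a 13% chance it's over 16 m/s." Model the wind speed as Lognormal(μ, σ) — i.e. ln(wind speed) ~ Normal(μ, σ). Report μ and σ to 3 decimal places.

μ ≈ 2.431, σ ≈ 0.303

If T ~ Lognormal(μ,σ) then ln T ~ Normal(μ,σ), so the p-quantile of ln T is μ + z_p·σ.
ln(8.2) = 2.104 and ln(16) = 2.773; z_{0.14} = -1.08, z_{0.87} = 1.126.
σ = (2.773 − 2.104)/(1.126 − (-1.08)) = 0.303.
μ = 2.104 − (-1.08)·0.303 = 2.431.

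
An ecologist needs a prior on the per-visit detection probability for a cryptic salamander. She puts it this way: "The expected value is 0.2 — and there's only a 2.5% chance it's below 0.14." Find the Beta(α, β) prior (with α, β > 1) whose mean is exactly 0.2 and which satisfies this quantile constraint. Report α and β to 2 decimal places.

With mean 0.2 fixed, write α = 0.2s, β = 0.8s where s = α+β.
Need P(θ < 0.14) = 0.025 under Beta(0.2s, 0.8s). Normal approximation: (q−m)/√(m(1−m)/s) ≈ z_{0.025} = -1.96, so s ≈ 0.2·0.8·(-1.96)²/(0.14−0.2)² = 170.7.
At s = 170.7: P(θ<0.14) ≈ 0.018. Adjusting to match 0.025 gives s ≈ 149.14.
So α = 0.2·149.14 ≈ 29.83, β = 0.8·149.14 ≈ 119.31.

α ≈ 29.83, β ≈ 119.31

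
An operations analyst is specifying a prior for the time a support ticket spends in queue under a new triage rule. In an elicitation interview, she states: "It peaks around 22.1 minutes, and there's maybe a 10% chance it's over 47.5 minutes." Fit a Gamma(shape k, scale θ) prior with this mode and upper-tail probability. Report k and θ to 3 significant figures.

k ≈ 4.28, θ ≈ 6.73

Gamma(k,θ) with k>1 has mode (k−1)θ, so θ = 22.1/(k−1).
Need P(X < 47.5) = 0.9 with θ tied to k this way. Start at k = 2, θ = 22.1: P(X<47.5) ≈ 0.633.
Too low — raise k to concentrate. Iterating converges to k ≈ 4.28.
Then θ = 22.1/(4.28−1) ≈ 6.73.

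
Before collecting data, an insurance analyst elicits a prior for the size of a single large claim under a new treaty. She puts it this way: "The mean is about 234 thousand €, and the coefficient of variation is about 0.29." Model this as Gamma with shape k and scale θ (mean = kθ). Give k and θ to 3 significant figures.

k ≈ 11.9, θ ≈ 19.7

For Gamma(k, scale θ): mean = kθ, variance = kθ², so CV = 1/√k.
CV = 0.29, hence k = 1/CV² = 11.9.
Then θ = mean/k = 234/11.9 = 19.7.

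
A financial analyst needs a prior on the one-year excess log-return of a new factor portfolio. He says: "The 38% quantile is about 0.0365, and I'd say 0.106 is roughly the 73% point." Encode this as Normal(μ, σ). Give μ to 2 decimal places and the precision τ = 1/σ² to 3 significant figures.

For Normal(μ,σ), the p-quantile is μ + z_p·σ. Here z_{0.38} = -0.3055, z_{0.73} = 0.6128.
So 0.0365 = μ − 0.3055σ and 0.106 = μ + 0.6128σ.
Subtracting: σ = (0.106 − 0.0365)/(0.6128 − (-0.3055)) = 0.08.
Then μ = 0.0365 − (-0.3055)·0.08 = 0.06.
Precision τ = 1/σ² = 1/0.07568² = 175.

μ = 0.06, τ = 175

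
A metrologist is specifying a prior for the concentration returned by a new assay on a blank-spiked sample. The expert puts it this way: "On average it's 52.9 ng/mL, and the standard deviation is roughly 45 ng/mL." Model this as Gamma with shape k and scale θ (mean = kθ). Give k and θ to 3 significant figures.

For Gamma(k, scale θ): mean = kθ, variance = kθ², so CV = 1/√k.
CV = SD/mean = 45/52.9 = 0.8507, hence k = 1/CV² = 1.38.
Then θ = mean/k = 52.9/1.38 = 38.3.

k ≈ 1.38, θ ≈ 38.3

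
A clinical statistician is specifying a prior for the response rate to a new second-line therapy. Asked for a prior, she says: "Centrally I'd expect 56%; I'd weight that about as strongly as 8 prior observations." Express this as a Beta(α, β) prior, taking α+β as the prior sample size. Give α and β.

α = 4.48, β = 3.52

Under the effective-sample-size interpretation, Beta(α, β) has prior mean α/(α+β) and prior sample size α+β.
So α+β = 8 and α/(α+β) = 0.56, giving α = 0.56·8 = 4.48 and β = 8 − 4.48 = 3.52.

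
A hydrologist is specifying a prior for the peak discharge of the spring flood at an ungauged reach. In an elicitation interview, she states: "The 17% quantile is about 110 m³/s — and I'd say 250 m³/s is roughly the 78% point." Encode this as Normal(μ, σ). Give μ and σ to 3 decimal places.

μ = 187.379, σ = 81.096

For Normal(μ,σ), the p-quantile is μ + z_p·σ. Here z_{0.17} = -0.9542, z_{0.78} = 0.7722.
So 110 = μ − 0.9542σ and 250 = μ + 0.7722σ.
Subtracting: σ = (250 − 110)/(0.7722 − (-0.9542)) = 81.096.
Then μ = 110 − (-0.9542)·81.096 = 187.379.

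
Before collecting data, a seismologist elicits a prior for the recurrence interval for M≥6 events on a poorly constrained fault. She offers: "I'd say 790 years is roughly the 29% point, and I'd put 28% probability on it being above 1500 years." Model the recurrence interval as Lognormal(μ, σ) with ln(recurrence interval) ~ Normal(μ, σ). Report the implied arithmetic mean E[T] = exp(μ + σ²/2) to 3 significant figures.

E[T] ≈ 1270 years

If T ~ Lognormal(μ,σ) then ln T ~ Normal(μ,σ), so the p-quantile of ln T is μ + z_p·σ.
ln(790) = 6.672 and ln(1500) = 7.313; z_{0.29} = -0.5534, z_{0.72} = 0.5828.
σ = (7.313 − 6.672)/(0.5828 − (-0.5534)) = 0.564.
μ = 6.672 − (-0.5534)·0.564 = 6.984.
E[T] = exp(μ + σ²/2) = exp(6.984 + 0.1592) = 1270 years.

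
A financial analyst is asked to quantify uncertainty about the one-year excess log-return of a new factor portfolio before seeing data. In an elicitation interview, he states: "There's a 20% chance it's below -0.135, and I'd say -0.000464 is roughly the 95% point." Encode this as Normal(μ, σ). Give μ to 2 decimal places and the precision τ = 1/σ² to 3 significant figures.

μ = -0.09, τ = 342

For Normal(μ,σ), the p-quantile is μ + z_p·σ. Here z_{0.2} = -0.8416, z_{0.95} = 1.645.
So -0.135 = μ − 0.8416σ and -0.000464 = μ + 1.645σ.
Subtracting: σ = (-0.000464 − -0.135)/(1.645 − (-0.8416)) = 0.05.
Then μ = -0.135 − (-0.8416)·0.05 = -0.09.
Precision τ = 1/σ² = 1/0.05411² = 342.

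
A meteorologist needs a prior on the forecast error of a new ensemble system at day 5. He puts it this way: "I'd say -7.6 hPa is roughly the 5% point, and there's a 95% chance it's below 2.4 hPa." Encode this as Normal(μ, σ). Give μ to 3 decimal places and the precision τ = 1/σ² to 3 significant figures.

The p-quantile of Normal(μ,σ) is μ + z_p·σ, with z_{0.05} = -1.645 and z_{0.95} = 1.645.
Eliminate σ: μ = (z₂·x₁ − z₁·x₂)/(z₂ − z₁) = (1.645·-7.6 − (-1.645)·2.4)/3.29 = -2.600.
Then σ = (x₂ − x₁)/(z₂ − z₁) = (2.4 − -7.6)/3.29 = 3.040.
Precision τ = 1/σ² = 1/3.04² = 0.108.

μ = -2.600, τ = 0.108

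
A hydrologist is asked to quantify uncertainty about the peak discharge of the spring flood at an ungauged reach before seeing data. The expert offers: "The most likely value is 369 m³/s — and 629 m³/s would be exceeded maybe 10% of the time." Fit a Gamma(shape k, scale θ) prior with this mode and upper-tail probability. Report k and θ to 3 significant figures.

k ≈ 7.66, θ ≈ 55.4

Gamma(k,θ) with k>1 has mode (k−1)θ, so θ = 369/(k−1).
Need P(X < 629) = 0.9 with θ tied to k this way. Start at k = 2, θ = 369: P(X<629) ≈ 0.508.
Too low — raise k to concentrate. Iterating converges to k ≈ 7.66.
Then θ = 369/(7.66−1) ≈ 55.4.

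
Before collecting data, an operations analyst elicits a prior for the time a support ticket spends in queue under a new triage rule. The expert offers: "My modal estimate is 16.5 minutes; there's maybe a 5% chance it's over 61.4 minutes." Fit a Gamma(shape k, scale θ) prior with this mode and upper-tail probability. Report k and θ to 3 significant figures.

k ≈ 2.48, θ ≈ 11.2

Gamma(k,θ) with k>1 has mode (k−1)θ, so θ = 16.5/(k−1).
Need P(X < 61.4) = 0.95 with θ tied to k this way. Start at k = 2, θ = 16.5: P(X<61.4) ≈ 0.886.
Too low — raise k to concentrate. Iterating converges to k ≈ 2.48.
Then θ = 16.5/(2.48−1) ≈ 11.2.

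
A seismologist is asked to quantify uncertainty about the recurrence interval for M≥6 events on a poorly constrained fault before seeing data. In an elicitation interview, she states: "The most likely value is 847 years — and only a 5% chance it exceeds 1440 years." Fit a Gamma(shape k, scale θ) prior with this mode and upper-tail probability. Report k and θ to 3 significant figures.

Gamma(k,θ) with k>1 has mode (k−1)θ, so θ = 847/(k−1).
Need P(X < 1440) = 0.95 with θ tied to k this way. Start at k = 2, θ = 847: P(X<1440) ≈ 0.507.
Too low — raise k to concentrate. Iterating converges to k ≈ 10.9.
Then θ = 847/(10.9−1) ≈ 85.4.

k ≈ 10.9, θ ≈ 85.4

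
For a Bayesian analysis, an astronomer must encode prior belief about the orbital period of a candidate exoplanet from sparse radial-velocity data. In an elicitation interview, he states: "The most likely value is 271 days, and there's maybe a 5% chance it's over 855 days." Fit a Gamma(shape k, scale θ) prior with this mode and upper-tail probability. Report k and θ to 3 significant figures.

k ≈ 2.99, θ ≈ 136

Gamma(k,θ) with k>1 has mode (k−1)θ, so θ = 271/(k−1).
Need P(X < 855) = 0.95 with θ tied to k this way. Start at k = 2, θ = 271: P(X<855) ≈ 0.823.
Too low — raise k to concentrate. Iterating converges to k ≈ 2.99.
Then θ = 271/(2.99−1) ≈ 136.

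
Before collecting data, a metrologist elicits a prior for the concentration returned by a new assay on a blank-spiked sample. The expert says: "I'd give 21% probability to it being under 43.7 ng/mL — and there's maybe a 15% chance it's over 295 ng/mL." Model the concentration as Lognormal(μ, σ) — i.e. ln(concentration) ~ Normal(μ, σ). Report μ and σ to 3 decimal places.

If T ~ Lognormal(μ,σ) then ln T ~ Normal(μ,σ), so the p-quantile of ln T is μ + z_p·σ.
ln(43.7) = 3.777 and ln(295) = 5.687; z_{0.21} = -0.8064, z_{0.85} = 1.036.
σ = (5.687 − 3.777)/(1.036 − (-0.8064)) = 1.036.
μ = 3.777 − (-0.8064)·1.036 = 4.613.

μ ≈ 4.613, σ ≈ 1.036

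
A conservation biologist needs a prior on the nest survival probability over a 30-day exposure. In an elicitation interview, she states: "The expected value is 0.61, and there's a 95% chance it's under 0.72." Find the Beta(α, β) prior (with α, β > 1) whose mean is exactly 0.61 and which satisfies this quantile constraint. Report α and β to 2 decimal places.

With mean 0.61 fixed, write α = 0.61s, β = 0.39s where s = α+β.
Need P(θ < 0.72) = 0.95 under Beta(0.61s, 0.39s). Normal approximation: (q−m)/√(m(1−m)/s) ≈ z_{0.95} = 1.64, so s ≈ 0.61·0.39·(1.64)²/(0.72−0.61)² = 53.2.
At s = 53.2: P(θ<0.72) ≈ 0.955. Adjusting to match 0.95 gives s ≈ 49.91.
So α = 0.61·49.91 ≈ 30.44, β = 0.39·49.91 ≈ 19.46.

α ≈ 30.44, β ≈ 19.46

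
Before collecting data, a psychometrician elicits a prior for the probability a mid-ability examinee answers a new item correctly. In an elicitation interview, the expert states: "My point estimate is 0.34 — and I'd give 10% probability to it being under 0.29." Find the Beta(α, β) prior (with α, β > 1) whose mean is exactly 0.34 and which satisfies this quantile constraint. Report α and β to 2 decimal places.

α ≈ 49.02, β ≈ 95.15

With mean 0.34 fixed, write α = 0.34s, β = 0.66s where s = α+β.
Need P(θ < 0.29) = 0.1 under Beta(0.34s, 0.66s). Normal approximation: (q−m)/√(m(1−m)/s) ≈ z_{0.1} = -1.28, so s ≈ 0.34·0.66·(-1.28)²/(0.29−0.34)² = 147.4.
At s = 147.4: P(θ<0.29) ≈ 0.097. Adjusting to match 0.1 gives s ≈ 144.17.
So α = 0.34·144.17 ≈ 49.02, β = 0.66·144.17 ≈ 95.15.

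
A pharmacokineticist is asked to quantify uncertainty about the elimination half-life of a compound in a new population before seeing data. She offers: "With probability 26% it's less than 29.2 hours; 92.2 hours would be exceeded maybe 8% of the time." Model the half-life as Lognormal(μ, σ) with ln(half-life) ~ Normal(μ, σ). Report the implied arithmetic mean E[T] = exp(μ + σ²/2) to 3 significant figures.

If T ~ Lognormal(μ,σ) then ln T ~ Normal(μ,σ), so the p-quantile of ln T is μ + z_p·σ.
ln(29.2) = 3.374 and ln(92.2) = 4.524; z_{0.26} = -0.6433, z_{0.92} = 1.405.
σ = (4.524 − 3.374)/(1.405 − (-0.6433)) = 0.561.
μ = 3.374 − (-0.6433)·0.561 = 3.735.
E[T] = exp(μ + σ²/2) = exp(3.735 + 0.1575) = 49 hours.

E[T] ≈ 49 hours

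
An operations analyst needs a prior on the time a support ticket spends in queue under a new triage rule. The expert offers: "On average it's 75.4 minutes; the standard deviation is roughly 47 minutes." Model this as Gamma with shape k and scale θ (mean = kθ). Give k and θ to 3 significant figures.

For Gamma(k, scale θ): mean = kθ, variance = kθ², so CV = 1/√k.
CV = SD/mean = 47/75.4 = 0.6233, hence k = 1/CV² = 2.57.
Then θ = mean/k = 75.4/2.57 = 29.3.

k ≈ 2.57, θ ≈ 29.3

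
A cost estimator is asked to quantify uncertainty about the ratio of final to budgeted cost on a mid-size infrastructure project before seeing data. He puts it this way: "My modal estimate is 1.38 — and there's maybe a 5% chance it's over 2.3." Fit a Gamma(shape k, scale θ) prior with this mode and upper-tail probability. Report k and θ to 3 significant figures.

k ≈ 11.7, θ ≈ 0.129

Gamma(k,θ) with k>1 has mode (k−1)θ, so θ = 1.38/(k−1).
Need P(X < 2.3) = 0.95 with θ tied to k this way. Start at k = 2, θ = 1.38: P(X<2.3) ≈ 0.496.
Too low — raise k to concentrate. Iterating converges to k ≈ 11.7.
Then θ = 1.38/(11.7−1) ≈ 0.129.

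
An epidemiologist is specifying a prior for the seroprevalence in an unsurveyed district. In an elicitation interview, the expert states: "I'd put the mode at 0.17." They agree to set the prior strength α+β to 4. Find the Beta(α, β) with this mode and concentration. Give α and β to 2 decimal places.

α = 1.34, β = 2.66

For α,β > 1 the Beta mode is (α−1)/(α+β−2). With α+β = 4, the mode is (α−1)/2.
Set (α−1)/2 = 0.17 → α = 1 + 0.17·2 = 1.34.
β = 4 − α = 2.66.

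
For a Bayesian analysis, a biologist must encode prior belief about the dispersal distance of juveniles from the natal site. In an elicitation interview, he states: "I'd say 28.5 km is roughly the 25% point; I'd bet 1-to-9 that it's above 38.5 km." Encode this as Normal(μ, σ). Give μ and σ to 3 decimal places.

μ = 31.948, σ = 5.112

For Normal(μ,σ), the p-quantile is μ + z_p·σ. Here z_{0.25} = -0.6745, z_{0.9} = 1.282.
So 28.5 = μ − 0.6745σ and 38.5 = μ + 1.282σ.
Subtracting: σ = (38.5 − 28.5)/(1.282 − (-0.6745)) = 5.112.
Then μ = 28.5 − (-0.6745)·5.112 = 31.948.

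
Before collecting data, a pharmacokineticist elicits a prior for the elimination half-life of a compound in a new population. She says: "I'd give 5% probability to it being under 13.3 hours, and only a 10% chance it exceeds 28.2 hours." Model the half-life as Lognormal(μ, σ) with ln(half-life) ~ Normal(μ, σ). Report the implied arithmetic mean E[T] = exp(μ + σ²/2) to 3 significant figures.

If T ~ Lognormal(μ,σ) then ln T ~ Normal(μ,σ), so the p-quantile of ln T is μ + z_p·σ.
ln(13.3) = 2.588 and ln(28.2) = 3.339; z_{0.05} = -1.645, z_{0.9} = 1.282.
σ = (3.339 − 2.588)/(1.282 − (-1.645)) = 0.257.
μ = 2.588 − (-1.645)·0.257 = 3.010.
E[T] = exp(μ + σ²/2) = exp(3.010 + 0.0330) = 21 hours.

E[T] ≈ 21 hours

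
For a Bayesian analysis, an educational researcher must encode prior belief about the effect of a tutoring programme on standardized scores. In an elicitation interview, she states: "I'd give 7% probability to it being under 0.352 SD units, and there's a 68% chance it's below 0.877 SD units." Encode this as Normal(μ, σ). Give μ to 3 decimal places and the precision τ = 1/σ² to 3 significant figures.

For Normal(μ,σ), the p-quantile is μ + z_p·σ. Here z_{0.07} = -1.476, z_{0.68} = 0.4677.
So 0.352 = μ − 1.476σ and 0.877 = μ + 0.4677σ.
Subtracting: σ = (0.877 − 0.352)/(0.4677 − (-1.476)) = 0.270.
Then μ = 0.352 − (-1.476)·0.270 = 0.751.
Precision τ = 1/σ² = 1/0.2701² = 13.7.

μ = 0.751, τ = 13.7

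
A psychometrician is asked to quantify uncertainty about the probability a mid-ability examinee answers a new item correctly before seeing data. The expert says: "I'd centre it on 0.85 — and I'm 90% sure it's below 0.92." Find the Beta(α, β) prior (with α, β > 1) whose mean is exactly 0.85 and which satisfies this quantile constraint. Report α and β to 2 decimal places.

α ≈ 30.98, β ≈ 5.47

With mean 0.85 fixed, write α = 0.85s, β = 0.15s where s = α+β.
Need P(θ < 0.92) = 0.9 under Beta(0.85s, 0.15s). Normal approximation: (q−m)/√(m(1−m)/s) ≈ z_{0.9} = 1.28, so s ≈ 0.85·0.15·(1.28)²/(0.92−0.85)² = 42.7.
At s = 42.7: P(θ<0.92) ≈ 0.920. Adjusting to match 0.9 gives s ≈ 36.44.
So α = 0.85·36.44 ≈ 30.98, β = 0.15·36.44 ≈ 5.47.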